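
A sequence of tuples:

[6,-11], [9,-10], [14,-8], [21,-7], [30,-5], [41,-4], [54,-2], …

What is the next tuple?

First entry goes 6, 9, 14, 21, 30, 41, 54 → 69 (differences are 3, 5, 7, … (increasing by 2 each time)).
For the second entry, alternating steps +1, +2, +1, +2, …: -11, -10, -8, -7, -5, -4, -2 → -1.
Combining the parts gives [69,-1].

[69,-1]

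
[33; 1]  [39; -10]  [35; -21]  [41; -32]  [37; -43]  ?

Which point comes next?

[43; -54]

First entry: alternating steps +6, −4, +6, −4, …, so 33, 39, 35, 41, 37 → 43.
Second entry: 1, -10, -21, -32, -43 → -54 (−11 each step).
Combining the parts gives [43; -54].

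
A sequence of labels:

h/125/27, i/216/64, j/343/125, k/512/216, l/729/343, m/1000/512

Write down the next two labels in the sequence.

n/1331/729 then o/1728/1000

Letter goes h, i, j, k, l, m → n → o (letters move forward 1 place in the alphabet).
Second component goes 125, 216, 343, 512, 729, 1000 → 1331 → 1728 (perfect cubes: 5³, 6³, 7³, …).
Third component: 27, 64, 125, 216, 343, 512 → 729 → 1000 (perfect cubes: 3³, 4³, 5³, …).
So the next two labels are n/1331/729 and o/1728/1000.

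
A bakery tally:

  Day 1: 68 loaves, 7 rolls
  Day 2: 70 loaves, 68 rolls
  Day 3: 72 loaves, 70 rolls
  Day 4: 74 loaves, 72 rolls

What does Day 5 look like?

76 loaves, 74 rolls

Loaves goes 68, 70, 72, 74 → 76 (+2 each step).
Rolls: 7, 68, 70, 72 → 74 (always the previous value of the loaves).
Combining the parts gives 76 loaves, 74 rolls.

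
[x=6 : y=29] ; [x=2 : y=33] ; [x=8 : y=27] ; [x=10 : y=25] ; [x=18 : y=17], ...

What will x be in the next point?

28

X: 6, 2, 8, 10, 18 → 28 (each term is the sum of the two before it).
Y: 29, 33, 27, 25, 17 → 7 (together with the x always sums to 35).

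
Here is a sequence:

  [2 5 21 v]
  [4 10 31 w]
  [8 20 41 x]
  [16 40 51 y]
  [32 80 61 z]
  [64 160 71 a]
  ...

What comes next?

First value: 2, 4, 8, 16, 32, 64 → 128 (×2 each step).
Second value — ×2 each step: 5, 10, 20, 40, 80, 160 → 320.
Third value: +10 each step, so 21, 31, 41, 51, 61, 71 → 81.
Letter: v, w, x, y, z, a → b (letters move forward 1 place in the alphabet, wrapping Z→A).
So the next element is [128 320 81 b].

[128 320 81 b]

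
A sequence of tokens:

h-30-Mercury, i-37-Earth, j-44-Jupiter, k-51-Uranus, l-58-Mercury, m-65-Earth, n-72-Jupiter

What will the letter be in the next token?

o

Letter goes h, i, j, k, l, m, n → o (letters move forward 1 place in the alphabet).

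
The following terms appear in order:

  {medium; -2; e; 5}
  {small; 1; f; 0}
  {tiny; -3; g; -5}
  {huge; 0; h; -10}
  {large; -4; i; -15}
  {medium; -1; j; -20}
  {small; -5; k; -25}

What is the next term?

Size: repeats medium → small → tiny → huge → large, so medium, small, tiny, huge, large, medium, small → tiny.
For the second entry, alternating steps +3, −4, +3, −4, …: -2, 1, -3, 0, -4, -1, -5 → -2.
For the letter, letters move forward 1 place in the alphabet: e, f, g, h, i, j, k → l.
For the fourth entry, −5 each step: 5, 0, -5, -10, -15, -20, -25 → -30.
Putting it together: {tiny; -2; l; -30}.

{tiny; -2; l; -30}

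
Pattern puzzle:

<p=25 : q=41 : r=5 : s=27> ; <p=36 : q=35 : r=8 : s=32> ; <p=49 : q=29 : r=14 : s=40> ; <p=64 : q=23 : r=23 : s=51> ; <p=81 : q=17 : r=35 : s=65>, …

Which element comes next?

P goes 25, 36, 49, 64, 81 → 100 (perfect squares: 5², 6², 7², …).
Q — −6 each step: 41, 35, 29, 23, 17 → 11.
For the r, differences are 3, 6, 9, … (increasing by 3 each time): 5, 8, 14, 23, 35 → 50.
S: differences are 5, 8, 11, … (increasing by 3 each time), so 27, 32, 40, 51, 65 → 82.
So the next element is <p=100 : q=11 : r=50 : s=82>.

<p=100 : q=11 : r=50 : s=82>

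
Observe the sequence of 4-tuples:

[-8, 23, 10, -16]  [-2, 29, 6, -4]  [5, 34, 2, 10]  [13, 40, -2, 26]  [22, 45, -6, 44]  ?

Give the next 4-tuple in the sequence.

[32, 51, -10, 64]

First part — differences are 6, 7, 8, … (increasing by 1 each time): -8, -2, 5, 13, 22 → 32.
Second part goes 23, 29, 34, 40, 45 → 51 (alternating steps +6, +5, +6, +5, …).
Third part: −4 each step, so 10, 6, 2, -2, -6 → -10.
For the fourth part, always 2 × the first part: -16, -4, 10, 26, 44 → 64.
Putting it together: [32, 51, -10, 64].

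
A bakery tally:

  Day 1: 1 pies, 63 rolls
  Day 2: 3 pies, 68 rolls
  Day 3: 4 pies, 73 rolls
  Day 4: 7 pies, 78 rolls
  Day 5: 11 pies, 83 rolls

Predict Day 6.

18 pies, 88 rolls

Pies: 1, 3, 4, 7, 11 → 18 (each term is the sum of the two before it).
Rolls: +5 each step, so 63, 68, 73, 78, 83 → 88.
Combining the parts gives 18 pies, 88 rolls.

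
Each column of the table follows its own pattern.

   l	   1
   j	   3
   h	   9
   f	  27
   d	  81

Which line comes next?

Letter — letters move back 2 places in the alphabet: l, j, h, f, d → b.
Second component: ×3 each step; 1, 3, 9, 27, 81 → 243.
So the next line is b  243.

b  243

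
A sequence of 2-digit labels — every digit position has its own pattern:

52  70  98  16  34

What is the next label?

First digit: 5, 7, 9, 1, 3 → 5 (+2 each step, mod 10).
Second digit: 2, 0, 8, 6, 4 → 2 (−2 each step, mod 10).
Putting it together: 52.

52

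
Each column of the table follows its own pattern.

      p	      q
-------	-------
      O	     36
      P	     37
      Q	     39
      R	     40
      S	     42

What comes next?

T  43

Column p: letters move forward 1 place in the alphabet, so O, P, Q, R, S → T.
Column q: 36, 37, 39, 40, 42 → 43 (alternating steps +1, +2, +1, +2, …).
Putting it together: T  43.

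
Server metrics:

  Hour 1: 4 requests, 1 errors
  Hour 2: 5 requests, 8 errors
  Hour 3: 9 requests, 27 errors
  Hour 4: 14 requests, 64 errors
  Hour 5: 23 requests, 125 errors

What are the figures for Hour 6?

37 requests, 216 errors

Requests: each term is the sum of the two before it; 4, 5, 9, 14, 23 → 37.
For the errors, perfect cubes: 1³, 2³, 3³, …: 1, 8, 27, 64, 125 → 216.
So the next record is 37 requests, 216 errors.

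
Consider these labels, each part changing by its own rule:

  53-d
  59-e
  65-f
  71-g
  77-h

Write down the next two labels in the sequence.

83-i then 89-j

First component: 53, 59, 65, 71, 77 → 83 → 89 (+6 each step).
Letter — letters move forward 1 place in the alphabet: d, e, f, g, h → i → j.
Putting the parts together: 83-i and then 89-j.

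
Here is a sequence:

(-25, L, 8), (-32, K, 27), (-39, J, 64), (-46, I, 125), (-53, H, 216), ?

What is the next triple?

(-60, G, 343)

For the first coordinate, −7 each step: -25, -32, -39, -46, -53 → -60.
Letter: letters move back 1 place in the alphabet, so L, K, J, I, H → G.
Third coordinate: 8, 27, 64, 125, 216 → 343 (perfect cubes: 2³, 3³, 4³, …).
So the next triple is (-60, G, 343).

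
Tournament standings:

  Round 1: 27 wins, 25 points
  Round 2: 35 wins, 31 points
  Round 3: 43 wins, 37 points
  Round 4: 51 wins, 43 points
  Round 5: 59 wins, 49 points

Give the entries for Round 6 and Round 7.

For the wins, +8 each step: 27, 35, 43, 51, 59 → 67 → 75.
Points goes 25, 31, 37, 43, 49 → 55 → 61 (+6 each step).
Putting the parts together: 67 wins, 55 points and then 75 wins, 61 points.

67 wins, 55 points; 75 wins, 61 points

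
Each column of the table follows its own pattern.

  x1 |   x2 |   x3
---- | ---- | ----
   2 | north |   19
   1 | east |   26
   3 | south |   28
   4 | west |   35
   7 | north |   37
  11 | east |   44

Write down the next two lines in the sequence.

Column x1: 2, 1, 3, 4, 7, 11 → 18 → 29 (each term is the sum of the two before it).
Column x2: repeats north → east → south → west, so north, east, south, west, north, east → south → west.
Column x3: alternating steps +7, +2, +7, +2, …; 19, 26, 28, 35, 37, 44 → 46 → 53.
So the next two lines are 18  south  46 and 29  west  53.

18  south  46; 29  west  53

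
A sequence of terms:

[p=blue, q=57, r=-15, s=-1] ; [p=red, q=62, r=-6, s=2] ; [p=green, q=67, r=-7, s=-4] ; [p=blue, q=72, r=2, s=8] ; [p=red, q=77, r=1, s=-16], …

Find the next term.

[p=green, q=82, r=10, s=32]

P: repeats blue → red → green; blue, red, green, blue, red → green.
For the q, +5 each step: 57, 62, 67, 72, 77 → 82.
For the r, alternating steps +9, −1, +9, −1, …: -15, -6, -7, 2, 1 → 10.
S: ×(-2) each step; -1, 2, -4, 8, -16 → 32.
So the next term is [p=green, q=82, r=10, s=32].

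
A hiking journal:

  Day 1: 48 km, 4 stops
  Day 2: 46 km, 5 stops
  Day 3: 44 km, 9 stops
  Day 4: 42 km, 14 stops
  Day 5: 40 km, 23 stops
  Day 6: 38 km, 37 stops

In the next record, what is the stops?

Stops: 4, 5, 9, 14, 23, 37 → 60 (each term is the sum of the two before it).

60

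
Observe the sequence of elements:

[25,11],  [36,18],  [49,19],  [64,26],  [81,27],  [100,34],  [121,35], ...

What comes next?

[144,42]

First entry: perfect squares: 5², 6², 7², …; 25, 36, 49, 64, 81, 100, 121 → 144.
Second entry: alternating steps +7, +1, +7, +1, …; 11, 18, 19, 26, 27, 34, 35 → 42.
So the next element is [144,42].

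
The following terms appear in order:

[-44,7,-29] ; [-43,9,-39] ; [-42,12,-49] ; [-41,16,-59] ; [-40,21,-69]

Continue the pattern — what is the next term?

[-39,27,-79]

First value goes -44, -43, -42, -41, -40 → -39 (+1 each step).
For the second value, differences are 2, 3, 4, … (increasing by 1 each time): 7, 9, 12, 16, 21 → 27.
Third value: -29, -39, -49, -59, -69 → -79 (−10 each step).
So the next term is [-39,27,-79].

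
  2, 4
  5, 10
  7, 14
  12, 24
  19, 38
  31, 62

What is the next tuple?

First coordinate: each term is the sum of the two before it, so 2, 5, 7, 12, 19, 31 → 50.
Second coordinate goes 4, 10, 14, 24, 38, 62 → 100 (always 2 × the first coordinate).
Combining the parts gives 50, 100.

50, 100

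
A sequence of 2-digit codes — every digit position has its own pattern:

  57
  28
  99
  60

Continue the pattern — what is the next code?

First digit: 5, 2, 9, 6 → 3 (−3 each step, mod 10).
Second digit: +1 each step, mod 10; 7, 8, 9, 0 → 1.
Combining the parts gives 31.

31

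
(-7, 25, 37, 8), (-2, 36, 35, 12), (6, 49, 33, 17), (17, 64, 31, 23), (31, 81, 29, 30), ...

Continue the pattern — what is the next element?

First coordinate: -7, -2, 6, 17, 31 → 48 (differences are 5, 8, 11, … (increasing by 3 each time)).
Second coordinate goes 25, 36, 49, 64, 81 → 100 (perfect squares: 5², 6², 7², …).
Third coordinate goes 37, 35, 33, 31, 29 → 27 (−2 each step).
Fourth coordinate: differences are 4, 5, 6, … (increasing by 1 each time), so 8, 12, 17, 23, 30 → 38.
Putting it together: (48, 100, 27, 38).

(48, 100, 27, 38)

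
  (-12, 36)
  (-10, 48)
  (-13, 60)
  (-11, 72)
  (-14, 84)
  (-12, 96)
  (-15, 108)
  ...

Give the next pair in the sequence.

(-13, 120)

First part goes -12, -10, -13, -11, -14, -12, -15 → -13 (alternating steps +2, −3, +2, −3, …).
Second part goes 36, 48, 60, 72, 84, 96, 108 → 120 (+12 each step).
Combining the parts gives (-13, 120).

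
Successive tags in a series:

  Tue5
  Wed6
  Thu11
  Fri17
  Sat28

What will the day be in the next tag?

Day goes Tue, Wed, Thu, Fri, Sat → Sun (runs through the weekdays Mon→Sun).

Sun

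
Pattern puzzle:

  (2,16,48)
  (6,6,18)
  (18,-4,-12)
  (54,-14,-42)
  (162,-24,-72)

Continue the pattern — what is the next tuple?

First component: ×3 each step; 2, 6, 18, 54, 162 → 486.
Second component: −10 each step; 16, 6, -4, -14, -24 → -34.
Third component: always 3 × the second component, so 48, 18, -12, -42, -72 → -102.
Combining the parts gives (486,-34,-102).

(486,-34,-102)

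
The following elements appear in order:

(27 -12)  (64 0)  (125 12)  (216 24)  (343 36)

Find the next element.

(512 48)

First component: perfect cubes: 3³, 4³, 5³, …; 27, 64, 125, 216, 343 → 512.
Second component: -12, 0, 12, 24, 36 → 48 (+12 each step).
Combining the parts gives (512 48).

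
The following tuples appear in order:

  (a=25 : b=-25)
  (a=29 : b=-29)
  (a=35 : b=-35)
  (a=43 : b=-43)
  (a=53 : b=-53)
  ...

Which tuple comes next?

(a=65 : b=-65)

A — differences are 4, 6, 8, … (increasing by 2 each time): 25, 29, 35, 43, 53 → 65.
B: always the negative of the a; -25, -29, -35, -43, -53 → -65.
Combining the parts gives (a=65 : b=-65).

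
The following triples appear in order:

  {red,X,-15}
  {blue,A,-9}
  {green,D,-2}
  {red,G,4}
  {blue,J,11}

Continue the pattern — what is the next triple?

{green,M,17}

Colour: repeats red → blue → green, so red, blue, green, red, blue → green.
For the letter, letters move forward 3 places in the alphabet, wrapping Z→A: X, A, D, G, J → M.
For the third slot, alternating steps +6, +7, +6, +7, …: -15, -9, -2, 4, 11 → 17.
Putting it together: {green,M,17}.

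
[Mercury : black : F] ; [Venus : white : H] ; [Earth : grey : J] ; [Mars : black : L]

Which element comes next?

For the planet, runs through the planets Mercury→Neptune: Mercury, Venus, Earth, Mars → Jupiter.
Shade: repeats black → white → grey, so black, white, grey, black → white.
For the letter, letters move forward 2 places in the alphabet: F, H, J, L → N.
Combining the parts gives [Jupiter : white : N].

[Jupiter : white : N]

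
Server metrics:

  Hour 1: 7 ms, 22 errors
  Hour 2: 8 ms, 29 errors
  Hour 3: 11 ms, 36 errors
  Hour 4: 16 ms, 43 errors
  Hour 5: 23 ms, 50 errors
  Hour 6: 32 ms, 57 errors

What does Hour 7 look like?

Ms — differences are 1, 3, 5, … (increasing by 2 each time): 7, 8, 11, 16, 23, 32 → 43.
For the errors, +7 each step: 22, 29, 36, 43, 50, 57 → 64.
So the next record is 43 ms, 64 errors.

43 ms, 64 errors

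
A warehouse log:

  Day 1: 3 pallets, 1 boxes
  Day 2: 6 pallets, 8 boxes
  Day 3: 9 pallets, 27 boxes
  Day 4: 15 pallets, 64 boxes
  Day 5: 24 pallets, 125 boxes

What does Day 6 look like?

Pallets — each term is the sum of the two before it: 3, 6, 9, 15, 24 → 39.
Boxes: perfect cubes: 1³, 2³, 3³, …; 1, 8, 27, 64, 125 → 216.
Putting it together: 39 pallets, 216 boxes.

39 pallets, 216 boxes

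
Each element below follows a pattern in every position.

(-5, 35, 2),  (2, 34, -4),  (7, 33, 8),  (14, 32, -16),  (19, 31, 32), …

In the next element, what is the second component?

Second component goes 35, 34, 33, 32, 31 → 30 (−1 each step).

30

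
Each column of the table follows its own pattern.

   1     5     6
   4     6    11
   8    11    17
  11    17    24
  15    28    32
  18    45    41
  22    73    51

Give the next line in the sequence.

First component: 1, 4, 8, 11, 15, 18, 22 → 25 (alternating steps +3, +4, +3, +4, …).
Second component: each term is the sum of the two before it; 5, 6, 11, 17, 28, 45, 73 → 118.
For the third component, differences are 5, 6, 7, … (increasing by 1 each time): 6, 11, 17, 24, 32, 41, 51 → 62.
So the next line is 25  118  62.

25  118  62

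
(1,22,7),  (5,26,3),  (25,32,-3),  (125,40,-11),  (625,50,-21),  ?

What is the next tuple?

First value: 1, 5, 25, 125, 625 → 3125 (×5 each step).
Second value: 22, 26, 32, 40, 50 → 62 (differences are 4, 6, 8, … (increasing by 2 each time)).
Third value: 7, 3, -3, -11, -21 → -33 (together with the second value always sums to 29).
Combining the parts gives (3125,62,-33).

(3125,62,-33)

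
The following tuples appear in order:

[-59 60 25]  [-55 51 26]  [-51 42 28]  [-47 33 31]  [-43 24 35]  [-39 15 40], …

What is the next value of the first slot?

-35

First slot: +4 each step, so -59, -55, -51, -47, -43, -39 → -35.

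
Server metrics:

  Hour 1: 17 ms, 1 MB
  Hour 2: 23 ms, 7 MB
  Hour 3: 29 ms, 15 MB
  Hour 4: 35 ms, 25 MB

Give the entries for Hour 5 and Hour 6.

41 ms, 37 MB; 47 ms, 51 MB

For the ms, +6 each step: 17, 23, 29, 35 → 41 → 47.
For the MB, differences are 6, 8, 10, … (increasing by 2 each time): 1, 7, 15, 25 → 37 → 51.
Putting the parts together: 41 ms, 37 MB and then 47 ms, 51 MB.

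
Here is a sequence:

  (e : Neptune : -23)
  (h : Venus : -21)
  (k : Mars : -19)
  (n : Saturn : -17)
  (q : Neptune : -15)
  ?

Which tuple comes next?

(t : Venus : -13)

Letter: letters move forward 3 places in the alphabet; e, h, k, n, q → t.
Planet: Neptune, Venus, Mars, Saturn, Neptune → Venus (repeats Neptune → Venus → Mars → Saturn).
Third slot: +2 each step, so -23, -21, -19, -17, -15 → -13.
So the next tuple is (t : Venus : -13).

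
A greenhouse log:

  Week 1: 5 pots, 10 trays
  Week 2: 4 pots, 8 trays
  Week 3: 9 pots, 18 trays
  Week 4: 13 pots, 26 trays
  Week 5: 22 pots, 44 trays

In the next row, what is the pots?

35

Pots goes 5, 4, 9, 13, 22 → 35 (each term is the sum of the two before it).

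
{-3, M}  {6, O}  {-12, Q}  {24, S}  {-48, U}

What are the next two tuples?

{96, W}, {-192, Y}

First slot: ×(-2) each step; -3, 6, -12, 24, -48 → 96 → -192.
For the letter, letters move forward 2 places in the alphabet: M, O, Q, S, U → W → Y.
Putting the parts together: {96, W} and then {-192, Y}.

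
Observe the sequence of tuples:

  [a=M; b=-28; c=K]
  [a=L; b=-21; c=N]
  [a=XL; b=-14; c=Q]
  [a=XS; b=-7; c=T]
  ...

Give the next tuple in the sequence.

A: runs through clothing sizes XS→XL, so M, L, XL, XS → S.
For the b, +7 each step: -28, -21, -14, -7 → 0.
C: letters move forward 3 places in the alphabet; K, N, Q, T → W.
Combining the parts gives [a=S; b=0; c=W].

[a=S; b=0; c=W]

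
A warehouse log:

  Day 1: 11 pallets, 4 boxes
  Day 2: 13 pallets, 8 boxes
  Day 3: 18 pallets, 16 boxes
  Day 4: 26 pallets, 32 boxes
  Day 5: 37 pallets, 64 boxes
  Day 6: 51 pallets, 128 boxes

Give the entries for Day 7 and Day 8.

68 pallets, 256 boxes; 88 pallets, 512 boxes

Pallets — differences are 2, 5, 8, … (increasing by 3 each time): 11, 13, 18, 26, 37, 51 → 68 → 88.
Boxes: ×2 each step, so 4, 8, 16, 32, 64, 128 → 256 → 512.
Putting the parts together: 68 pallets, 256 boxes and then 88 pallets, 512 boxes.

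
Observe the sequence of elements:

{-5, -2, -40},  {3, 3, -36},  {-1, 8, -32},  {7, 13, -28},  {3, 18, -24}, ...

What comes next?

{11, 23, -20}

For the first part, alternating steps +8, −4, +8, −4, …: -5, 3, -1, 7, 3 → 11.
Second part — +5 each step: -2, 3, 8, 13, 18 → 23.
Third part: -40, -36, -32, -28, -24 → -20 (+4 each step).
Putting it together: {11, 23, -20}.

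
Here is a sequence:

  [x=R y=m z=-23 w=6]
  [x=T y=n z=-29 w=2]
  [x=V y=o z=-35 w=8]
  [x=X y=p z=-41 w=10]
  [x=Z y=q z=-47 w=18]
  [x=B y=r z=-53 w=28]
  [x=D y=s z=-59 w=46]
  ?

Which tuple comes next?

[x=F y=t z=-65 w=74]

For the x, letters move forward 2 places in the alphabet, wrapping Z→A: R, T, V, X, Z, B, D → F.
For the y, letters move forward 1 place in the alphabet: m, n, o, p, q, r, s → t.
Z goes -23, -29, -35, -41, -47, -53, -59 → -65 (−6 each step).
W: each term is the sum of the two before it; 6, 2, 8, 10, 18, 28, 46 → 74.
So the next tuple is [x=F y=t z=-65 w=74].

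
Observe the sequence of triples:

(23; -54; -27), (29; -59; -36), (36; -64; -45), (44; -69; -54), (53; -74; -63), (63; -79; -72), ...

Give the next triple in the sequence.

First component: 23, 29, 36, 44, 53, 63 → 74 (differences are 6, 7, 8, … (increasing by 1 each time)).
Second component: −5 each step; -54, -59, -64, -69, -74, -79 → -84.
Third component: -27, -36, -45, -54, -63, -72 → -81 (−9 each step).
Putting it together: (74; -84; -81).

(74; -84; -81)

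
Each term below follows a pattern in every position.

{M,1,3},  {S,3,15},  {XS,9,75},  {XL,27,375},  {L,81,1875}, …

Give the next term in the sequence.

{M,243,9375}

Size: runs backward through clothing sizes XS→XL, so M, S, XS, XL, L → M.
For the second value, ×3 each step: 1, 3, 9, 27, 81 → 243.
Third value: 3, 15, 75, 375, 1875 → 9375 (×5 each step).
Putting it together: {M,243,9375}.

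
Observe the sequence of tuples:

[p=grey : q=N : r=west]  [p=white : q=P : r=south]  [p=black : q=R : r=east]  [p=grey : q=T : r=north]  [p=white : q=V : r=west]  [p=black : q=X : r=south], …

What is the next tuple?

[p=grey : q=Z : r=east]

P: repeats grey → white → black; grey, white, black, grey, white, black → grey.
Q — letters move forward 2 places in the alphabet: N, P, R, T, V, X → Z.
For the r, repeats west → south → east → north: west, south, east, north, west, south → east.
So the next tuple is [p=grey : q=Z : r=east].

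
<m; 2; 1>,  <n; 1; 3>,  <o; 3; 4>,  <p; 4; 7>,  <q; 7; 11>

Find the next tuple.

<r; 11; 18>

Letter: letters move forward 1 place in the alphabet, so m, n, o, p, q → r.
Second part goes 2, 1, 3, 4, 7 → 11 (each term is the sum of the two before it).
Third part goes 1, 3, 4, 7, 11 → 18 (each term is the sum of the two before it).
So the next tuple is <r; 11; 18>.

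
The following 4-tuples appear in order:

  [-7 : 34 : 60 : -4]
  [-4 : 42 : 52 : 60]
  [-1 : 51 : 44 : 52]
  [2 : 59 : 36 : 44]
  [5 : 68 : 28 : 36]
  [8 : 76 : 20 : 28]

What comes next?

[11 : 85 : 12 : 20]

For the first part, +3 each step: -7, -4, -1, 2, 5, 8 → 11.
Second part — alternating steps +8, +9, +8, +9, …: 34, 42, 51, 59, 68, 76 → 85.
Third part goes 60, 52, 44, 36, 28, 20 → 12 (−8 each step).
Fourth part: always the previous value of the third part, so -4, 60, 52, 44, 36, 28 → 20.
Combining the parts gives [11 : 85 : 12 : 20].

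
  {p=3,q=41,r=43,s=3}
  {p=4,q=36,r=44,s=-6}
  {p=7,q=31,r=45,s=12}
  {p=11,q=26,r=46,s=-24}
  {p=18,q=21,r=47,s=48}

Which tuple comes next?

P: each term is the sum of the two before it; 3, 4, 7, 11, 18 → 29.
Q — −5 each step: 41, 36, 31, 26, 21 → 16.
For the r, +1 each step: 43, 44, 45, 46, 47 → 48.
S: ×(-2) each step; 3, -6, 12, -24, 48 → -96.
Combining the parts gives {p=29,q=16,r=48,s=-96}.

{p=29,q=16,r=48,s=-96}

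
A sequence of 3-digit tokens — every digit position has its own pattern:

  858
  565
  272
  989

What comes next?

First digit: −3 each step, mod 10, so 8, 5, 2, 9 → 6.
Second digit — +1 each step, mod 10: 5, 6, 7, 8 → 9.
Third digit goes 8, 5, 2, 9 → 6 (−3 each step, mod 10).
So the next token is 696.

696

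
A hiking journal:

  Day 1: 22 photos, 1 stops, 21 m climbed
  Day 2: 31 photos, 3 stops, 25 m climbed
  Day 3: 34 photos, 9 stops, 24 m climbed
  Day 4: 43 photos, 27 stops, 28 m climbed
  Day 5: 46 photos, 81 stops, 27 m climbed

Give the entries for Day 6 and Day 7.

Photos: 22, 31, 34, 43, 46 → 55 → 58 (alternating steps +9, +3, +9, +3, …).
Stops: ×3 each step, so 1, 3, 9, 27, 81 → 243 → 729.
M climbed: 21, 25, 24, 28, 27 → 31 → 30 (alternating steps +4, −1, +4, −1, …).
So the next two lines are 55 photos, 243 stops, 31 m climbed and 58 photos, 729 stops, 30 m climbed.

55 photos, 243 stops, 31 m climbed; 58 photos, 729 stops, 30 m climbed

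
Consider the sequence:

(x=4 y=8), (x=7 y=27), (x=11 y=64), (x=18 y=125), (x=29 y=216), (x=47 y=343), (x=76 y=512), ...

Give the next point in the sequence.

(x=123 y=729)

X — each term is the sum of the two before it: 4, 7, 11, 18, 29, 47, 76 → 123.
Y — perfect cubes: 2³, 3³, 4³, …: 8, 27, 64, 125, 216, 343, 512 → 729.
Putting it together: (x=123 y=729).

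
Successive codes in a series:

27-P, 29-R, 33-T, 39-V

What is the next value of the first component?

For the first component, differences are 2, 4, 6, … (increasing by 2 each time): 27, 29, 33, 39 → 47.
For the letter, letters move forward 2 places in the alphabet: P, R, T, V → X.

47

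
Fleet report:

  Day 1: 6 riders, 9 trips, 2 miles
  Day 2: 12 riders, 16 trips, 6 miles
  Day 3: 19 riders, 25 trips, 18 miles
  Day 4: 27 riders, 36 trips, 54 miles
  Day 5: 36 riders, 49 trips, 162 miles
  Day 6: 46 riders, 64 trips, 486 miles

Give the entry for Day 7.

57 riders, 81 trips, 1458 miles

Riders: 6, 12, 19, 27, 36, 46 → 57 (differences are 6, 7, 8, … (increasing by 1 each time)).
For the trips, perfect squares: 3², 4², 5², …: 9, 16, 25, 36, 49, 64 → 81.
Miles: ×3 each step; 2, 6, 18, 54, 162, 486 → 1458.
Combining the parts gives 57 riders, 81 trips, 1458 miles.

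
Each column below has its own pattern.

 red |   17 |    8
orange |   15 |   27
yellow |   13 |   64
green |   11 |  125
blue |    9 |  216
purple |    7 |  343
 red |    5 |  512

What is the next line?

Colour: red, orange, yellow, green, blue, purple, red → orange (repeats red → orange → yellow → green → blue → purple).
Second component: −2 each step; 17, 15, 13, 11, 9, 7, 5 → 3.
Third component: 8, 27, 64, 125, 216, 343, 512 → 729 (perfect cubes: 2³, 3³, 4³, …).
So the next line is orange  3  729.

orange  3  729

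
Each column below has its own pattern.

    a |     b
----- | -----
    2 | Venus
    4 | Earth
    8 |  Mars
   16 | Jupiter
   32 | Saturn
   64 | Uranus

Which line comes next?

For the column a, ×2 each step: 2, 4, 8, 16, 32, 64 → 128.
Column b: Venus, Earth, Mars, Jupiter, Saturn, Uranus → Neptune (runs through the planets Mercury→Neptune).
Combining the parts gives 128  Neptune.

128  Neptune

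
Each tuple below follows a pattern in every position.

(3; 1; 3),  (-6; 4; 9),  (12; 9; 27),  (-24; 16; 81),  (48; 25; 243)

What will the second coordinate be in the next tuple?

36

Second coordinate — perfect squares: 1², 2², 3², …: 1, 4, 9, 16, 25 → 36.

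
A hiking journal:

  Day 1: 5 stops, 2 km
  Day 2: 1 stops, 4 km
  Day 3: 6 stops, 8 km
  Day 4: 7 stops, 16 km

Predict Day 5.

Stops goes 5, 1, 6, 7 → 13 (each term is the sum of the two before it).
Km: ×2 each step; 2, 4, 8, 16 → 32.
Combining the parts gives 13 stops, 32 km.

13 stops, 32 km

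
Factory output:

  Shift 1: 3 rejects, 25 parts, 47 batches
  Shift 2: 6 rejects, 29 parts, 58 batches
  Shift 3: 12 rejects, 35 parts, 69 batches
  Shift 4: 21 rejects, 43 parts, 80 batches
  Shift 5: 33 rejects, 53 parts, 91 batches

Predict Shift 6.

Rejects: differences are 3, 6, 9, … (increasing by 3 each time); 3, 6, 12, 21, 33 → 48.
For the parts, differences are 4, 6, 8, … (increasing by 2 each time): 25, 29, 35, 43, 53 → 65.
For the batches, +11 each step: 47, 58, 69, 80, 91 → 102.
So the next row is 48 rejects, 65 parts, 102 batches.

48 rejects, 65 parts, 102 batches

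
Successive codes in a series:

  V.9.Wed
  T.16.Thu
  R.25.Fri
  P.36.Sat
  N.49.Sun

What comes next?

L.64.Mon

Letter goes V, T, R, P, N → L (letters move back 2 places in the alphabet).
Second component goes 9, 16, 25, 36, 49 → 64 (perfect squares: 3², 4², 5², …).
Day: runs through the weekdays Mon→Sun, so Wed, Thu, Fri, Sat, Sun → Mon.
So the next code is L.64.Mon.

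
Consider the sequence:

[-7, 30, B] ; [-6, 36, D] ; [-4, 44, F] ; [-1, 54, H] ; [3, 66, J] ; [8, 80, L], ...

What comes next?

[14, 96, N]

For the first entry, differences are 1, 2, 3, … (increasing by 1 each time): -7, -6, -4, -1, 3, 8 → 14.
Second entry goes 30, 36, 44, 54, 66, 80 → 96 (differences are 6, 8, 10, … (increasing by 2 each time)).
Letter — letters move forward 2 places in the alphabet: B, D, F, H, J, L → N.
Putting it together: [14, 96, N].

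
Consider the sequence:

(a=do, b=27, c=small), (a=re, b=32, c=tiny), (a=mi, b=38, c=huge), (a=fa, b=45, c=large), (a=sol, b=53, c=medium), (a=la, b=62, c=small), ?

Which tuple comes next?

A: runs through the solfège scale do→ti, so do, re, mi, fa, sol, la → ti.
B goes 27, 32, 38, 45, 53, 62 → 72 (differences are 5, 6, 7, … (increasing by 1 each time)).
C goes small, tiny, huge, large, medium, small → tiny (repeats small → tiny → huge → large → medium).
Combining the parts gives (a=ti, b=72, c=tiny).

(a=ti, b=72, c=tiny)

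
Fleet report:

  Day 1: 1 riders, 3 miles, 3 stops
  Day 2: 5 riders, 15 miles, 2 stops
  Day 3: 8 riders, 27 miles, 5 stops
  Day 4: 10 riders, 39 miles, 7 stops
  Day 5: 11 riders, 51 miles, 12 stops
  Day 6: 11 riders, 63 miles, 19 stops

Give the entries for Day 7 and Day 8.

Riders goes 1, 5, 8, 10, 11, 11 → 10 → 8 (differences are 4, 3, 2, … (decreasing by 1 each time)).
Miles: +12 each step, so 3, 15, 27, 39, 51, 63 → 75 → 87.
For the stops, each term is the sum of the two before it: 3, 2, 5, 7, 12, 19 → 31 → 50.
Putting the parts together: 10 riders, 75 miles, 31 stops and then 8 riders, 87 miles, 50 stops.

10 riders, 75 miles, 31 stops; 8 riders, 87 miles, 50 stops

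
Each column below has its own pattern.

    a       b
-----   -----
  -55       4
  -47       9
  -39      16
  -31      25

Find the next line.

Column a: -55, -47, -39, -31 → -23 (+8 each step).
Column b: perfect squares: 2², 3², 4², …, so 4, 9, 16, 25 → 36.
Combining the parts gives -23  36.

-23  36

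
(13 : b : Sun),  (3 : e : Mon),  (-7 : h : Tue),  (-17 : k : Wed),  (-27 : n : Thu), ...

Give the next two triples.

(-37 : q : Fri), (-47 : t : Sat)

For the first part, −10 each step: 13, 3, -7, -17, -27 → -37 → -47.
For the letter, letters move forward 3 places in the alphabet: b, e, h, k, n → q → t.
For the day, runs through the weekdays Mon→Sun: Sun, Mon, Tue, Wed, Thu → Fri → Sat.
So the next two triples are (-37 : q : Fri) and (-47 : t : Sat).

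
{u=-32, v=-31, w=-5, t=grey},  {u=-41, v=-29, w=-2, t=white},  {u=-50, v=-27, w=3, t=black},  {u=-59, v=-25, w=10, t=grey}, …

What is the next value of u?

U: -32, -41, -50, -59 → -68 (−9 each step).

-68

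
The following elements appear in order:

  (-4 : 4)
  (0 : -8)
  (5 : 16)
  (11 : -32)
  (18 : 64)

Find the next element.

(26 : -128)

First entry: differences are 4, 5, 6, … (increasing by 1 each time), so -4, 0, 5, 11, 18 → 26.
Second entry: ×(-2) each step; 4, -8, 16, -32, 64 → -128.
Combining the parts gives (26 : -128).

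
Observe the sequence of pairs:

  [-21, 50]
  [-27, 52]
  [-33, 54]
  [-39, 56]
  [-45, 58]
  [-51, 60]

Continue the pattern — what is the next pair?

First coordinate: −6 each step, so -21, -27, -33, -39, -45, -51 → -57.
Second coordinate: +2 each step; 50, 52, 54, 56, 58, 60 → 62.
Putting it together: [-57, 62].

[-57, 62]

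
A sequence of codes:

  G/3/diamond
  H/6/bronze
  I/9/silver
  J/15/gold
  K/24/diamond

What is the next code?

L/39/bronze

For the letter, letters move forward 1 place in the alphabet: G, H, I, J, K → L.
Second component goes 3, 6, 9, 15, 24 → 39 (each term is the sum of the two before it).
For the rank, repeats diamond → bronze → silver → gold: diamond, bronze, silver, gold, diamond → bronze.
Putting it together: L/39/bronze.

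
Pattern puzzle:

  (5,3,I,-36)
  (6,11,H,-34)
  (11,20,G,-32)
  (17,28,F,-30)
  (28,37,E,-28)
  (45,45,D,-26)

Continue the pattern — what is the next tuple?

(73,54,C,-24)

First entry: 5, 6, 11, 17, 28, 45 → 73 (each term is the sum of the two before it).
Second entry: alternating steps +8, +9, +8, +9, …; 3, 11, 20, 28, 37, 45 → 54.
Letter — letters move back 1 place in the alphabet: I, H, G, F, E, D → C.
Fourth entry: +2 each step, so -36, -34, -32, -30, -28, -26 → -24.
So the next tuple is (73,54,C,-24).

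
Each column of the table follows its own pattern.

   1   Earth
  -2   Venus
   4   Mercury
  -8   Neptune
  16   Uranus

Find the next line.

-32  Saturn

For the first component, ×(-2) each step: 1, -2, 4, -8, 16 → -32.
Planet: Earth, Venus, Mercury, Neptune, Uranus → Saturn (runs backward through the planets Mercury→Neptune).
Putting it together: -32  Saturn.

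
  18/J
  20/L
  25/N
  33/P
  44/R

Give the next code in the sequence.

58/T

First component: differences are 2, 5, 8, … (increasing by 3 each time), so 18, 20, 25, 33, 44 → 58.
Letter: letters move forward 2 places in the alphabet; J, L, N, P, R → T.
So the next code is 58/T.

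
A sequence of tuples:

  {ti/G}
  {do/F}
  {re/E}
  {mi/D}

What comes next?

For the note, runs through the solfège scale do→ti: ti, do, re, mi → fa.
For the letter, letters move back 1 place in the alphabet: G, F, E, D → C.
So the next tuple is {fa/C}.

{fa/C}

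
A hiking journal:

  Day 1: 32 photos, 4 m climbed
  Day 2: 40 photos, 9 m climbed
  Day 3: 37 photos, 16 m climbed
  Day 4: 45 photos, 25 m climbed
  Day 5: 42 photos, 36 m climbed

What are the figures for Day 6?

Photos: 32, 40, 37, 45, 42 → 50 (alternating steps +8, −3, +8, −3, …).
M climbed: perfect squares: 2², 3², 4², …; 4, 9, 16, 25, 36 → 49.
Putting it together: 50 photos, 49 m climbed.

50 photos, 49 m climbed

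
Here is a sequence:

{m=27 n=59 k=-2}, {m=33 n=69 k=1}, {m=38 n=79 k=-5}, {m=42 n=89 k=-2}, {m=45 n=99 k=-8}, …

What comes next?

{m=47 n=109 k=-5}

M: differences are 6, 5, 4, … (decreasing by 1 each time), so 27, 33, 38, 42, 45 → 47.
N: +10 each step; 59, 69, 79, 89, 99 → 109.
K goes -2, 1, -5, -2, -8 → -5 (alternating steps +3, −6, +3, −6, …).
So the next tuple is {m=47 n=109 k=-5}.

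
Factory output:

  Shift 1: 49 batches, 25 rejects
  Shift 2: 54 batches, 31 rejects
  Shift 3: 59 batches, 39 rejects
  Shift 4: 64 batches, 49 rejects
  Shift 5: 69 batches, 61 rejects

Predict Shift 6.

Batches: +5 each step; 49, 54, 59, 64, 69 → 74.
Rejects — differences are 6, 8, 10, … (increasing by 2 each time): 25, 31, 39, 49, 61 → 75.
So the next row is 74 batches, 75 rejects.

74 batches, 75 rejects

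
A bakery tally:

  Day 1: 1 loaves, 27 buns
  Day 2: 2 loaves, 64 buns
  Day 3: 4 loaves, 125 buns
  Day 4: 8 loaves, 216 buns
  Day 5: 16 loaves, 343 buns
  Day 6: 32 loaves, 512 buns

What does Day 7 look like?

64 loaves, 729 buns

Loaves goes 1, 2, 4, 8, 16, 32 → 64 (×2 each step).
Buns: 27, 64, 125, 216, 343, 512 → 729 (perfect cubes: 3³, 4³, 5³, …).
Putting it together: 64 loaves, 729 buns.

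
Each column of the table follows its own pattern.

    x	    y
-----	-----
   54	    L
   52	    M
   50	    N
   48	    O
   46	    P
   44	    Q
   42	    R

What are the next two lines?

40  S; 38  T

Column x — −2 each step: 54, 52, 50, 48, 46, 44, 42 → 40 → 38.
Column y goes L, M, N, O, P, Q, R → S → T (letters move forward 1 place in the alphabet).
Putting the parts together: 40  S and then 38  T.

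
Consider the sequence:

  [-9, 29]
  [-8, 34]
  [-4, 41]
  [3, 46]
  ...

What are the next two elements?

First part: differences are 1, 4, 7, … (increasing by 3 each time); -9, -8, -4, 3 → 13 → 26.
Second part: alternating steps +5, +7, +5, +7, …; 29, 34, 41, 46 → 53 → 58.
So the next two elements are [13, 53] and [26, 58].

[13, 53], [26, 58]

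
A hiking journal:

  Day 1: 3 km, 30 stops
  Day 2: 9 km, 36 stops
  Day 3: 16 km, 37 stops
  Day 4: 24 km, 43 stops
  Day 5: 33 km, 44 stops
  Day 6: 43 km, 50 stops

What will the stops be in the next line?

Km goes 3, 9, 16, 24, 33, 43 → 54 (differences are 6, 7, 8, … (increasing by 1 each time)).
Stops goes 30, 36, 37, 43, 44, 50 → 51 (alternating steps +6, +1, +6, +1, …).

51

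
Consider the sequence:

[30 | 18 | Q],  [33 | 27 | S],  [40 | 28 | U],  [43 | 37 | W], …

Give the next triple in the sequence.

For the first component, alternating steps +3, +7, +3, +7, …: 30, 33, 40, 43 → 50.
Second component: 18, 27, 28, 37 → 38 (alternating steps +9, +1, +9, +1, …).
Letter goes Q, S, U, W → Y (letters move forward 2 places in the alphabet).
So the next triple is [50 | 38 | Y].

[50 | 38 | Y]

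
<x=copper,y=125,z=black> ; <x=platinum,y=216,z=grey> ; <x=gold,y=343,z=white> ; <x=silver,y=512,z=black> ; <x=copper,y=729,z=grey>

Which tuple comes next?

X: repeats copper → platinum → gold → silver; copper, platinum, gold, silver, copper → platinum.
Y — perfect cubes: 5³, 6³, 7³, …: 125, 216, 343, 512, 729 → 1000.
Z — repeats black → grey → white: black, grey, white, black, grey → white.
So the next tuple is <x=platinum,y=1000,z=white>.

<x=platinum,y=1000,z=white>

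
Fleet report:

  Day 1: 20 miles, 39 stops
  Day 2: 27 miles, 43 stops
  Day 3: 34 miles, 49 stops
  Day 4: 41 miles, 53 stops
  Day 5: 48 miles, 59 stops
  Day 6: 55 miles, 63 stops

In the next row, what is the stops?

69

Miles: 20, 27, 34, 41, 48, 55 → 62 (+7 each step).
Stops: 39, 43, 49, 53, 59, 63 → 69 (alternating steps +4, +6, +4, +6, …).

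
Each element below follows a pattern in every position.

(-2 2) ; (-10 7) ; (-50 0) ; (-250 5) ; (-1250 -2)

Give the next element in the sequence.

(-6250 3)

First entry: ×5 each step, so -2, -10, -50, -250, -1250 → -6250.
Second entry — alternating steps +5, −7, +5, −7, …: 2, 7, 0, 5, -2 → 3.
Putting it together: (-6250 3).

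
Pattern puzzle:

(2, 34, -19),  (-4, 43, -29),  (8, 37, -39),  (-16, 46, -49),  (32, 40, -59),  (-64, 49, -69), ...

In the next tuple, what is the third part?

-79

First part: 2, -4, 8, -16, 32, -64 → 128 (×(-2) each step).
Second part: alternating steps +9, −6, +9, −6, …, so 34, 43, 37, 46, 40, 49 → 43.
Third part: -19, -29, -39, -49, -59, -69 → -79 (−10 each step).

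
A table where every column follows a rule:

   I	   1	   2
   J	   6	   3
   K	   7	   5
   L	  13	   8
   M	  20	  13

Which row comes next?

N  33  21

Letter: letters move forward 1 place in the alphabet; I, J, K, L, M → N.
Second component goes 1, 6, 7, 13, 20 → 33 (each term is the sum of the two before it).
Third component — each term is the sum of the two before it: 2, 3, 5, 8, 13 → 21.
Putting it together: N  33  21.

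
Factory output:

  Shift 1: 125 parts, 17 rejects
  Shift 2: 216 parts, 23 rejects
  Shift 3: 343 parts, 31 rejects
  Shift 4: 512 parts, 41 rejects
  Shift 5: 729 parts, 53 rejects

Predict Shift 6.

Parts: perfect cubes: 5³, 6³, 7³, …; 125, 216, 343, 512, 729 → 1000.
Rejects goes 17, 23, 31, 41, 53 → 67 (differences are 6, 8, 10, … (increasing by 2 each time)).
So the next line is 1000 parts, 67 rejects.

1000 parts, 67 rejects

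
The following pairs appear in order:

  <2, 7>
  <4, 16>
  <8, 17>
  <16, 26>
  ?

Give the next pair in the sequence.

First part: ×2 each step; 2, 4, 8, 16 → 32.
Second part: alternating steps +9, +1, +9, +1, …, so 7, 16, 17, 26 → 27.
Putting it together: <32, 27>.

<32, 27>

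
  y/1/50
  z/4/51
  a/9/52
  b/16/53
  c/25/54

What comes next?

d/36/55

Letter: letters move forward 1 place in the alphabet, wrapping Z→A; y, z, a, b, c → d.
Second component — differences are 3, 5, 7, … (increasing by 2 each time): 1, 4, 9, 16, 25 → 36.
For the third component, +1 each step: 50, 51, 52, 53, 54 → 55.
So the next label is d/36/55.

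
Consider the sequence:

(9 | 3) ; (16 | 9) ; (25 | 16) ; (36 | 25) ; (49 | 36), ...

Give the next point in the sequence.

(64 | 49)

First value goes 9, 16, 25, 36, 49 → 64 (perfect squares: 3², 4², 5², …).
Second value: 3, 9, 16, 25, 36 → 49 (always the previous value of the first value).
Combining the parts gives (64 | 49).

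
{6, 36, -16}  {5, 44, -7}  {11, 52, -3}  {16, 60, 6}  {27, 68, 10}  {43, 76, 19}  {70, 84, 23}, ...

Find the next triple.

First component — each term is the sum of the two before it: 6, 5, 11, 16, 27, 43, 70 → 113.
Second component — +8 each step: 36, 44, 52, 60, 68, 76, 84 → 92.
Third component — alternating steps +9, +4, +9, +4, …: -16, -7, -3, 6, 10, 19, 23 → 32.
So the next triple is {113, 92, 32}.

{113, 92, 32}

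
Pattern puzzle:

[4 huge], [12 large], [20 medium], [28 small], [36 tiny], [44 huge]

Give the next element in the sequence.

First value: +8 each step; 4, 12, 20, 28, 36, 44 → 52.
Size: huge, large, medium, small, tiny, huge → large (repeats huge → large → medium → small → tiny).
Combining the parts gives [52 large].

[52 large]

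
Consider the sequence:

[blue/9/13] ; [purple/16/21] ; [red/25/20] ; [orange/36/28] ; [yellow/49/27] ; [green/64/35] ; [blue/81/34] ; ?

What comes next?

For the colour, repeats blue → purple → red → orange → yellow → green: blue, purple, red, orange, yellow, green, blue → purple.
Second value: perfect squares: 3², 4², 5², …, so 9, 16, 25, 36, 49, 64, 81 → 100.
Third value goes 13, 21, 20, 28, 27, 35, 34 → 42 (alternating steps +8, −1, +8, −1, …).
Combining the parts gives [purple/100/42].

[purple/100/42]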